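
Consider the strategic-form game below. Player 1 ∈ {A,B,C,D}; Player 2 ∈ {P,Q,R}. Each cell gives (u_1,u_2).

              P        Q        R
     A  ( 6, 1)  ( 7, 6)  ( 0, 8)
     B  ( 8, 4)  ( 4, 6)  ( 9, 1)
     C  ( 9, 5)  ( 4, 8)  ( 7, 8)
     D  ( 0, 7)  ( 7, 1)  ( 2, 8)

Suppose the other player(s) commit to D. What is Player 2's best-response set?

argmax u_2 = {R}

u_2(P vs D) = 7
u_2(Q vs D) = 1
u_2(R vs D) = 8
max payoff 8 at {R}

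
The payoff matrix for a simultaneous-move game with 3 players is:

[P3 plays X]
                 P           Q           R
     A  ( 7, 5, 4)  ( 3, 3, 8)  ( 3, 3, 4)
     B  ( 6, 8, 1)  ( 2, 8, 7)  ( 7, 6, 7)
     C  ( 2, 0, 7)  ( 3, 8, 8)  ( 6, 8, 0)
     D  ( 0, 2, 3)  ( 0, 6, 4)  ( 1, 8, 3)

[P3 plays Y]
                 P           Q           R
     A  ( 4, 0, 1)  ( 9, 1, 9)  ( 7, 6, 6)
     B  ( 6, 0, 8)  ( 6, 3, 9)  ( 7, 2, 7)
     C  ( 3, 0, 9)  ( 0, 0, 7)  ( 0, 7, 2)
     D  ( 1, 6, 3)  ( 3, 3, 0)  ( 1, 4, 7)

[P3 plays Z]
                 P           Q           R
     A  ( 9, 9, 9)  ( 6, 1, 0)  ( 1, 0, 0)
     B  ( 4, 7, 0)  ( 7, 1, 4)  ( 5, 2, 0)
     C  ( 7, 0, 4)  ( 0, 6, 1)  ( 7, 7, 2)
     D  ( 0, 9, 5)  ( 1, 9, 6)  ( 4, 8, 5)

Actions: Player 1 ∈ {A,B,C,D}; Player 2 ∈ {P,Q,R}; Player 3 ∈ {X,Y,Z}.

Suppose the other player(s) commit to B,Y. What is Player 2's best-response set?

BR_2 = {Q}

u_2(P vs B,Y) = 0
u_2(Q vs B,Y) = 3
u_2(R vs B,Y) = 2
max payoff 3 at {Q}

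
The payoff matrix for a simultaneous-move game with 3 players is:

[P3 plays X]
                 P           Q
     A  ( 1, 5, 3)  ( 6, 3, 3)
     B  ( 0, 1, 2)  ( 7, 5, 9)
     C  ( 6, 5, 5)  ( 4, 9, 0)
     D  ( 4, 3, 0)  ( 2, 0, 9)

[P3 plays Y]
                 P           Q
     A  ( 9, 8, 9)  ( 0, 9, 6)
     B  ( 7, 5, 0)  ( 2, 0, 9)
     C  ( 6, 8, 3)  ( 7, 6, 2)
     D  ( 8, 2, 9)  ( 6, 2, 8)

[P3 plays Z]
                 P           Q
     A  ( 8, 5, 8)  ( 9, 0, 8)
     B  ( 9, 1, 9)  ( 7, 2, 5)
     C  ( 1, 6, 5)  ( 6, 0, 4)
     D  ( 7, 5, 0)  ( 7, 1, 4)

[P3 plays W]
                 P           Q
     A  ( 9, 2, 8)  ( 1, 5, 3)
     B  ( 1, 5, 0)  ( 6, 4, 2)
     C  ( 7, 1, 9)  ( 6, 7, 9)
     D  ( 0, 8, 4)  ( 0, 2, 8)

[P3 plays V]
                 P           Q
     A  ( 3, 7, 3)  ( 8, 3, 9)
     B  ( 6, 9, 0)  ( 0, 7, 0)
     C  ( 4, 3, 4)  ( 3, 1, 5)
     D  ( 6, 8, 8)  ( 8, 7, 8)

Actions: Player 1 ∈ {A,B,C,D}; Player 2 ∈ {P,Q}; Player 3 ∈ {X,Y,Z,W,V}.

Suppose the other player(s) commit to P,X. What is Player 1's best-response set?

u_1(A vs P,X) = 1
u_1(B vs P,X) = 0
u_1(C vs P,X) = 6
u_1(D vs P,X) = 4
max payoff 6 at {C}

argmax u_1 = {C}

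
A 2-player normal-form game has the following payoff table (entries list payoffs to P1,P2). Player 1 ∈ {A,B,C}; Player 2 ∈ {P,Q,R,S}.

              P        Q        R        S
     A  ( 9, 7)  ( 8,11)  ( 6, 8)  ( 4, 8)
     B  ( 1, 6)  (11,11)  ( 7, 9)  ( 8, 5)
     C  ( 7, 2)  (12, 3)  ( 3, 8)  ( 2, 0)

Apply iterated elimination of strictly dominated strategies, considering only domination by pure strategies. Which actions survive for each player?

IESDS → P1:{B,C} P2:{Q,R}

P2 drop P (Q beats it: A:11>7 B:11>6 C:3>2)
P1 drop A (B beats it: Q:11>8 R:7>6 S:8>4)
P2 drop S (Q beats it: B:11>5 C:3>0)
P1→{B,C} P2→{Q,R}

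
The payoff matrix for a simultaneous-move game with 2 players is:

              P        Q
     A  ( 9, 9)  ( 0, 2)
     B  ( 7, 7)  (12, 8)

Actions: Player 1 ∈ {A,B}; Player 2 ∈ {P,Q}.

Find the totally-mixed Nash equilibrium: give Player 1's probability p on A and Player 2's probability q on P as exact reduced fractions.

P1 indiff ⇒ q·9+(1-q)·0 = q·7+(1-q)·12 ⇒ q(2) = (1-q)(12) ⇒ q = 6/7
P2 indiff ⇒ p·9+(1-p)·7 = p·2+(1-p)·8 ⇒ p(7) = (1-p)(1) ⇒ p = 1/8

P1 mixes 1/8 on A; P2 mixes 6/7 on P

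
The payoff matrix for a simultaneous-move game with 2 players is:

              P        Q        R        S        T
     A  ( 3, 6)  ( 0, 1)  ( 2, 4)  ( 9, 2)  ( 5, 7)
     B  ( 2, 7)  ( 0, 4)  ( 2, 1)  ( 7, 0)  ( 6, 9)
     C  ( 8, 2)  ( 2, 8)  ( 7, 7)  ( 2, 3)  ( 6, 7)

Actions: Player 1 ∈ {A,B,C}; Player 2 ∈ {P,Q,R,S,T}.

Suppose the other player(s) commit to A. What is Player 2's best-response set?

u_2(P vs A) = 6
u_2(Q vs A) = 1
u_2(R vs A) = 4
u_2(S vs A) = 2
u_2(T vs A) = 7
max payoff 7 at {T}

argmax u_2 = {T}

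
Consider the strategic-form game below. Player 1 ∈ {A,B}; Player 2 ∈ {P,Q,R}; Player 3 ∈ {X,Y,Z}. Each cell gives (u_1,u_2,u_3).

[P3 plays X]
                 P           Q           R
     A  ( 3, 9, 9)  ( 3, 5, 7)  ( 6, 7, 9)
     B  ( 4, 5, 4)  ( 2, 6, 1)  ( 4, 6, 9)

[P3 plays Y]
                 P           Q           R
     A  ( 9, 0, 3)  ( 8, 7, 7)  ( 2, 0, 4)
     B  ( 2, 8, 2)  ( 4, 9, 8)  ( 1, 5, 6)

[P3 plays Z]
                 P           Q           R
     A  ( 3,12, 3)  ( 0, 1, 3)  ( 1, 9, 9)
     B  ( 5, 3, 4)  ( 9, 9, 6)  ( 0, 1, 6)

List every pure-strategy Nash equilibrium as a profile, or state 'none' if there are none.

(A,P,X): not NE [P1→B gives 4>3]
(A,P,Y): not NE [P2→Q gives 7>0; P3→X gives 9>3]
(A,P,Z): not NE [P1→B gives 5>3; P3→X gives 9>3]
(A,Q,X): not NE [P2→P gives 9>5]
(A,Q,Y): NE
(A,Q,Z): not NE [P1→B gives 9>0; P2→P gives 12>1; P3→Y gives 7>3]
(A,R,X): not NE [P2→P gives 9>7]
(A,R,Y): not NE [P2→Q gives 7>0; P3→Z gives 9>4]
(A,R,Z): not NE [P2→P gives 12>9]
(B,P,X): not NE [P2→R gives 6>5]
(B,P,Y): not NE [P1→A gives 9>2; P2→Q gives 9>8; P3→Z gives 4>2]
(B,P,Z): not NE [P2→Q gives 9>3]
(B,Q,X): not NE [P1→A gives 3>2; P3→Y gives 8>1]
(B,Q,Y): not NE [P1→A gives 8>4]
(B,Q,Z): not NE [P3→Y gives 8>6]
(B,R,X): not NE [P1→A gives 6>4]
(B,R,Y): not NE [P1→A gives 2>1; P2→Q gives 9>5; P3→X gives 9>6]
(B,R,Z): not NE [P1→A gives 1>0; P2→Q gives 9>1; P3→X gives 9>6]

PSNE = {(A,Q,Y)}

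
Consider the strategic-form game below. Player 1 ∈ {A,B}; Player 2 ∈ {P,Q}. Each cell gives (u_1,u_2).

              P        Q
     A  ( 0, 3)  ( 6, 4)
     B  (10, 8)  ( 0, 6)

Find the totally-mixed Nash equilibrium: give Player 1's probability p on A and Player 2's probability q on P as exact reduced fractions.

P1 indiff ⇒ q·0+(1-q)·6 = q·10+(1-q)·0 ⇒ q(-10) = (1-q)(-6) ⇒ q = 3/8
P2 indiff ⇒ p·3+(1-p)·8 = p·4+(1-p)·6 ⇒ p(-1) = (1-p)(-2) ⇒ p = 2/3

P1 mixes 2/3 on A; P2 mixes 3/8 on P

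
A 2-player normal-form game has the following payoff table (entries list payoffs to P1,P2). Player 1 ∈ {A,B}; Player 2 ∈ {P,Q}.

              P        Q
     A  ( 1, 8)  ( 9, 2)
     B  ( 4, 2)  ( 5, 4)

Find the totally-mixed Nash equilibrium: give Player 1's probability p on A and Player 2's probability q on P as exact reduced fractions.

(p,q) = (1/4, 4/7)

P1 indiff ⇒ q·1+(1-q)·9 = q·4+(1-q)·5 ⇒ q(-3) = (1-q)(-4) ⇒ q = 4/7
P2 indiff ⇒ p·8+(1-p)·2 = p·2+(1-p)·4 ⇒ p(6) = (1-p)(2) ⇒ p = 1/4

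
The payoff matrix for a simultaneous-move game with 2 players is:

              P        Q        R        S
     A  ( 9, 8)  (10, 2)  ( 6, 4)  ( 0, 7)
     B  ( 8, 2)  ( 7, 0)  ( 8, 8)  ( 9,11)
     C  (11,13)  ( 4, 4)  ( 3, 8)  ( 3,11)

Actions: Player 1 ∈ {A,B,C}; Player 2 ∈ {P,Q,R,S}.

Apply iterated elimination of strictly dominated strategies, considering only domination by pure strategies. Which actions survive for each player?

IESDS → P1:{B,C} P2:{P,S}

P2 drop Q (P beats it: A:8>2 B:2>0 C:13>4)
P2 drop R (S beats it: A:7>4 B:11>8 C:11>8)
P1 drop A (C beats it: P:11>9 S:3>0)
P1→{B,C} P2→{P,S}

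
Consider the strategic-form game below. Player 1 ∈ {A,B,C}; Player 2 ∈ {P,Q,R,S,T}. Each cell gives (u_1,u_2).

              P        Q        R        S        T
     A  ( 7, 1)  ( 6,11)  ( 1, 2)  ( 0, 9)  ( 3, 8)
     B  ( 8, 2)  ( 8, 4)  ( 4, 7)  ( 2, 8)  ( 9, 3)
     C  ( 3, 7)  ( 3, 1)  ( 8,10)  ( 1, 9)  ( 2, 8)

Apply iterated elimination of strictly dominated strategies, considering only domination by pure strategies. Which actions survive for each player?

P1 drop A (B beats it: P:8>7 Q:8>6 R:4>1 S:2>0 T:9>3)
P2 drop P (R beats it: B:7>2 C:10>7)
P2 drop Q (R beats it: B:7>4 C:10>1)
P2 drop T (R beats it: B:7>3 C:10>8)
P1→{B,C} P2→{R,S}

IESDS → P1:{B,C} P2:{R,S}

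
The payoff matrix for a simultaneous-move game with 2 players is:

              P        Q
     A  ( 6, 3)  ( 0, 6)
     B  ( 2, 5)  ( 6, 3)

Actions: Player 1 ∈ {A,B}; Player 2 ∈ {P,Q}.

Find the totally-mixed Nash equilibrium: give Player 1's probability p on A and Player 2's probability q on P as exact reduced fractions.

P1 mixes 2/5 on A; P2 mixes 3/5 on P

P1 indiff ⇒ q·6+(1-q)·0 = q·2+(1-q)·6 ⇒ q(4) = (1-q)(6) ⇒ q = 3/5
P2 indiff ⇒ p·3+(1-p)·5 = p·6+(1-p)·3 ⇒ p(-3) = (1-p)(-2) ⇒ p = 2/5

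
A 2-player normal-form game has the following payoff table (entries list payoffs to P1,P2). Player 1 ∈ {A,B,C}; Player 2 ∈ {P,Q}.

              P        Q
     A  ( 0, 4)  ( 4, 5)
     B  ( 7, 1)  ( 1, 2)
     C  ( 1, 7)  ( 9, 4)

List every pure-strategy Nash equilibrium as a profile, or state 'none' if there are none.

(A,P): not NE [P1→B gives 7>0; P2→Q gives 5>4]
(A,Q): not NE [P1→C gives 9>4]
(B,P): not NE [P2→Q gives 2>1]
(B,Q): not NE [P1→C gives 9>1]
(C,P): not NE [P1→B gives 7>1]
(C,Q): not NE [P2→P gives 7>4]

No pure NE.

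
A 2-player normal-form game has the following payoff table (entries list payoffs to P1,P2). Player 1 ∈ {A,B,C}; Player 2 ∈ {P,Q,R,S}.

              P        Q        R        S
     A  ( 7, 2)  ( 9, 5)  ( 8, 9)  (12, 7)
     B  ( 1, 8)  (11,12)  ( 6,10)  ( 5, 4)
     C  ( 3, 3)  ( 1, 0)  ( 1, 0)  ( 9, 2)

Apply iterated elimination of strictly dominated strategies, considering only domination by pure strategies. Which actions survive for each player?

P1 drop C (A beats it: P:7>3 Q:9>1 R:8>1 S:12>9)
P2 drop P (Q beats it: A:5>2 B:12>8)
P2 drop S (R beats it: A:9>7 B:10>4)
P1→{A,B} P2→{Q,R}

Remaining: P1:{A,B} P2:{Q,R}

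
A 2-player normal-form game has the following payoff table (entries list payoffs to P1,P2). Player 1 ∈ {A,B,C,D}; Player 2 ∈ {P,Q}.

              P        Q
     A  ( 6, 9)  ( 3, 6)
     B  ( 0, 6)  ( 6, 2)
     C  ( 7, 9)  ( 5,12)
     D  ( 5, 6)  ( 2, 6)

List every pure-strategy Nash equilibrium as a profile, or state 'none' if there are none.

Equilibria: none

(A,P): not NE [P1→C gives 7>6]
(A,Q): not NE [P1→B gives 6>3; P2→P gives 9>6]
(B,P): not NE [P1→C gives 7>0]
(B,Q): not NE [P2→P gives 6>2]
(C,P): not NE [P2→Q gives 12>9]
(C,Q): not NE [P1→B gives 6>5]
(D,P): not NE [P1→C gives 7>5]
(D,Q): not NE [P1→B gives 6>2]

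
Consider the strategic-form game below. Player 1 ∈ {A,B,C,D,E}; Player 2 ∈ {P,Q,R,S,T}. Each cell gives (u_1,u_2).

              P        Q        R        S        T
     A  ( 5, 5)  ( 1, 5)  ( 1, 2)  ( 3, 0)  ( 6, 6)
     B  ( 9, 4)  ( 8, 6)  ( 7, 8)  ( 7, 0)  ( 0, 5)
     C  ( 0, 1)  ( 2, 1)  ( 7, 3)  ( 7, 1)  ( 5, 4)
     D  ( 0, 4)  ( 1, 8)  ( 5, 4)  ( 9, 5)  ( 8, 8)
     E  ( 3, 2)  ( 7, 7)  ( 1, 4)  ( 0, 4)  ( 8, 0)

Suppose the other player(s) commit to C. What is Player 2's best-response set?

u_2(P vs C) = 1
u_2(Q vs C) = 1
u_2(R vs C) = 3
u_2(S vs C) = 1
u_2(T vs C) = 4
max payoff 4 at {T}

BR_2 = {T}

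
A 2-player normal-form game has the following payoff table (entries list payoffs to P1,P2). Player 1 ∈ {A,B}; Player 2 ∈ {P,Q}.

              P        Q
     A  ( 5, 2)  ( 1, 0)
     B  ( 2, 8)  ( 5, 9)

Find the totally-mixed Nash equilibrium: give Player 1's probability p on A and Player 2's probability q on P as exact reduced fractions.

P1 indiff ⇒ q·5+(1-q)·1 = q·2+(1-q)·5 ⇒ q(3) = (1-q)(4) ⇒ q = 4/7
P2 indiff ⇒ p·2+(1-p)·8 = p·0+(1-p)·9 ⇒ p(2) = (1-p)(1) ⇒ p = 1/3

p=1/3, q=4/7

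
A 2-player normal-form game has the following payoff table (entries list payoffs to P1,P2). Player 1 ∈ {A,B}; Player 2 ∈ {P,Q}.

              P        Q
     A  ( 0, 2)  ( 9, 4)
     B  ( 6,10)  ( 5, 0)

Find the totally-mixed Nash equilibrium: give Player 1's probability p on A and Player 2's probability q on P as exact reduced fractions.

P1 mixes 5/6 on A; P2 mixes 2/5 on P

P1 indiff ⇒ q·0+(1-q)·9 = q·6+(1-q)·5 ⇒ q(-6) = (1-q)(-4) ⇒ q = 2/5
P2 indiff ⇒ p·2+(1-p)·10 = p·4+(1-p)·0 ⇒ p(-2) = (1-p)(-10) ⇒ p = 5/6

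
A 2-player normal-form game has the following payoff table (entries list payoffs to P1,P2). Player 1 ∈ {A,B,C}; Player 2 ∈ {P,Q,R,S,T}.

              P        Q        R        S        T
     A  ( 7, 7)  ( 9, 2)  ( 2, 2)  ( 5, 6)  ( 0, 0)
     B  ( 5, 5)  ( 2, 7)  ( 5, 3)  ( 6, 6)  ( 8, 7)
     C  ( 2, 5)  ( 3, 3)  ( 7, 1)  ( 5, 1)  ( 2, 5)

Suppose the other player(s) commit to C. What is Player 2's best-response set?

u_2(P vs C) = 5
u_2(Q vs C) = 3
u_2(R vs C) = 1
u_2(S vs C) = 1
u_2(T vs C) = 5
max payoff 5 at {P,T}

BR_2 = {P,T}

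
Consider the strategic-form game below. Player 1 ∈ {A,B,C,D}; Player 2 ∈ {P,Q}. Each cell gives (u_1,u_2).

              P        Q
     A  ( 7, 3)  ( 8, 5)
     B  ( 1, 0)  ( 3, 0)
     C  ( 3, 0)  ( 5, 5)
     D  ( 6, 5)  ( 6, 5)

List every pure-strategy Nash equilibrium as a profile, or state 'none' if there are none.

NE set: (A,Q)

(A,P): not NE [P2→Q gives 5>3]
(A,Q): NE
(B,P): not NE [P1→A gives 7>1]
(B,Q): not NE [P1→A gives 8>3]
(C,P): not NE [P1→A gives 7>3; P2→Q gives 5>0]
(C,Q): not NE [P1→A gives 8>5]
(D,P): not NE [P1→A gives 7>6]
(D,Q): not NE [P1→A gives 8>6]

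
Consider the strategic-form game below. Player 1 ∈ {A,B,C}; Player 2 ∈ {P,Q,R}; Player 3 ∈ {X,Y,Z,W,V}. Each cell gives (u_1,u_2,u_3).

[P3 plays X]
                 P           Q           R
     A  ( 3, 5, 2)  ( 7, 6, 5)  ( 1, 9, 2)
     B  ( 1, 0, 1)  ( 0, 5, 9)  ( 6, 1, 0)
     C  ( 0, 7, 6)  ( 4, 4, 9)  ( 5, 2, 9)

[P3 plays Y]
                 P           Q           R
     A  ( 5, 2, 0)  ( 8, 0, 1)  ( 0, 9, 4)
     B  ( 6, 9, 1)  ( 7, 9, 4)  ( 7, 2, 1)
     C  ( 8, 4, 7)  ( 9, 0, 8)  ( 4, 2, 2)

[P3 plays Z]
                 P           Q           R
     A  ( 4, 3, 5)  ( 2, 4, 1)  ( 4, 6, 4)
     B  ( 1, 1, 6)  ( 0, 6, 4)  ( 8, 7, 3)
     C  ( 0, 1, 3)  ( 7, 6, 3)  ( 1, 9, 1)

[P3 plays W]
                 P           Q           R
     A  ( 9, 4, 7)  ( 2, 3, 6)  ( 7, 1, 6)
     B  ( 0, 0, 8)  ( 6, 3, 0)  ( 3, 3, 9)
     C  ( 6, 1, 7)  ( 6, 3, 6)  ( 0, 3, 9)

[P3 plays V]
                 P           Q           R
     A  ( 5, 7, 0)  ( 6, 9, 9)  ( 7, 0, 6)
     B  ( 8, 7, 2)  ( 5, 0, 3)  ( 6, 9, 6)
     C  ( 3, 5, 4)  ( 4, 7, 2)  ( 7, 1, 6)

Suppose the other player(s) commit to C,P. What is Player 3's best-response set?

argmax u_3 = {Y,W}

u_3(X vs C,P) = 6
u_3(Y vs C,P) = 7
u_3(Z vs C,P) = 3
u_3(W vs C,P) = 7
u_3(V vs C,P) = 4
max payoff 7 at {Y,W}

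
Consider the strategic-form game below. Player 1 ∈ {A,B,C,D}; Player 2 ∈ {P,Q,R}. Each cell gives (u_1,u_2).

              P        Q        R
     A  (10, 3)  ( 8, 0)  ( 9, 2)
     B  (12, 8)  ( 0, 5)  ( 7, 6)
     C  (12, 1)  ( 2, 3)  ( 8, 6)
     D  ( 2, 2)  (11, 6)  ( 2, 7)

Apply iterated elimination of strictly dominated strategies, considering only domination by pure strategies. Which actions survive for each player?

Survivors P1:{A,B,C} P2:{P,R}

P2 drop Q (R beats it: A:2>0 B:6>5 C:6>3 D:7>6)
P1 drop D (A beats it: P:10>2 R:9>2)
P1→{A,B,C} P2→{P,R}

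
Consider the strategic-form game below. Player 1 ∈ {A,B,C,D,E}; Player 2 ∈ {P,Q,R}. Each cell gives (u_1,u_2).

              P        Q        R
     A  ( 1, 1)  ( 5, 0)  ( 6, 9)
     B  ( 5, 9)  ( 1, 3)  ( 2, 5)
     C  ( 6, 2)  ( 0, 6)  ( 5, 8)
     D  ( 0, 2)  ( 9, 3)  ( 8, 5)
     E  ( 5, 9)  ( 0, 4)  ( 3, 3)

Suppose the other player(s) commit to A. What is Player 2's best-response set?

P2 best: {R}

u_2(P vs A) = 1
u_2(Q vs A) = 0
u_2(R vs A) = 9
max payoff 9 at {R}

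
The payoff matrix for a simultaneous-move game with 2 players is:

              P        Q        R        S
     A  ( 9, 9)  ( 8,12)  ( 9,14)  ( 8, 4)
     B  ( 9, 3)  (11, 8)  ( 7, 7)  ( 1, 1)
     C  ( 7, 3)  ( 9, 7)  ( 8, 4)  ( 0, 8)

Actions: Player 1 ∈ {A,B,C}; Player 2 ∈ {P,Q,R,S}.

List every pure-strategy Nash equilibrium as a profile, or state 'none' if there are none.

(A,P): not NE [P2→R gives 14>9]
(A,Q): not NE [P1→B gives 11>8; P2→R gives 14>12]
(A,R): NE
(A,S): not NE [P2→R gives 14>4]
(B,P): not NE [P2→Q gives 8>3]
(B,Q): NE
(B,R): not NE [P1→A gives 9>7; P2→Q gives 8>7]
(B,S): not NE [P1→A gives 8>1; P2→Q gives 8>1]
(C,P): not NE [P1→B gives 9>7; P2→S gives 8>3]
(C,Q): not NE [P1→B gives 11>9; P2→S gives 8>7]
(C,R): not NE [P1→A gives 9>8; P2→S gives 8>4]
(C,S): not NE [P1→A gives 8>0]

Nash profiles: (A,R), (B,Q)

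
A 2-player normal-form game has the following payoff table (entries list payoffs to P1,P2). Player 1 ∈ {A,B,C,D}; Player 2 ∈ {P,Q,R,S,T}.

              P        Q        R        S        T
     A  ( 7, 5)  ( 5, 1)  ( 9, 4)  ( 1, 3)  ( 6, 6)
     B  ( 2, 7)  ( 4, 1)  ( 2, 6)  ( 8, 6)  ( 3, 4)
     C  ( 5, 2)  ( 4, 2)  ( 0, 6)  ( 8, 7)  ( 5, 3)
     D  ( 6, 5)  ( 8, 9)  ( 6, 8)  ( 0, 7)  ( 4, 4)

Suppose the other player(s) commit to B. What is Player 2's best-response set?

u_2(P vs B) = 7
u_2(Q vs B) = 1
u_2(R vs B) = 6
u_2(S vs B) = 6
u_2(T vs B) = 4
max payoff 7 at {P}

P2 best: {P}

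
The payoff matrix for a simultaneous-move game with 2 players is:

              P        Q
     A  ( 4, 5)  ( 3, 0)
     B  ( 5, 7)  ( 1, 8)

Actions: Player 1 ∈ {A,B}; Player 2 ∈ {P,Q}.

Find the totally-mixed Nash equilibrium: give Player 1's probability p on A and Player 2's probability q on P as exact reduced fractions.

P1 indiff ⇒ q·4+(1-q)·3 = q·5+(1-q)·1 ⇒ q(-1) = (1-q)(-2) ⇒ q = 2/3
P2 indiff ⇒ p·5+(1-p)·7 = p·0+(1-p)·8 ⇒ p(5) = (1-p)(1) ⇒ p = 1/6

p=1/6, q=2/3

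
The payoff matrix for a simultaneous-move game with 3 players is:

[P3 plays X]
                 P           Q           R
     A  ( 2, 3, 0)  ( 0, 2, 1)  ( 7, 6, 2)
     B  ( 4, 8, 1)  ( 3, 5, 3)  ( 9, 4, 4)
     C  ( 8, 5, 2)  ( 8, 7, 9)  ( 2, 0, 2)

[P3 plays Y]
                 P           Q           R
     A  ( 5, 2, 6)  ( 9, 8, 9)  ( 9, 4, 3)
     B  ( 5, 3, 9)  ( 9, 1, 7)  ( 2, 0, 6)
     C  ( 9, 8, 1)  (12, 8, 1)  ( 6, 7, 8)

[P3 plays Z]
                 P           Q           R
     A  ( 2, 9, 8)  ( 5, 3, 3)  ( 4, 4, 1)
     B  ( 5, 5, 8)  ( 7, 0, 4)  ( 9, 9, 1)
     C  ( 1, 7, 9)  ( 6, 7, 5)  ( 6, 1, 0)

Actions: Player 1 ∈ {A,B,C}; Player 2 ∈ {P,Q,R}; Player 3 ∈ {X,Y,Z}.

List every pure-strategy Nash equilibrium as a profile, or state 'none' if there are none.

(A,P,X): not NE [P1→C gives 8>2; P2→R gives 6>3; P3→Z gives 8>0]
(A,P,Y): not NE [P1→C gives 9>5; P2→Q gives 8>2; P3→Z gives 8>6]
(A,P,Z): not NE [P1→B gives 5>2]
(A,Q,X): not NE [P1→C gives 8>0; P2→R gives 6>2; P3→Y gives 9>1]
(A,Q,Y): not NE [P1→C gives 12>9]
(A,Q,Z): not NE [P1→B gives 7>5; P2→P gives 9>3; P3→Y gives 9>3]
(A,R,X): not NE [P1→B gives 9>7; P3→Y gives 3>2]
(A,R,Y): not NE [P2→Q gives 8>4]
(A,R,Z): not NE [P1→B gives 9>4; P2→P gives 9>4; P3→Y gives 3>1]
(B,P,X): not NE [P1→C gives 8>4; P3→Y gives 9>1]
(B,P,Y): not NE [P1→C gives 9>5]
(B,P,Z): not NE [P2→R gives 9>5; P3→Y gives 9>8]
(B,Q,X): not NE [P1→C gives 8>3; P2→P gives 8>5; P3→Y gives 7>3]
(B,Q,Y): not NE [P1→C gives 12>9; P2→P gives 3>1]
(B,Q,Z): not NE [P2→R gives 9>0; P3→Y gives 7>4]
(B,R,X): not NE [P2→P gives 8>4; P3→Y gives 6>4]
(B,R,Y): not NE [P1→A gives 9>2; P2→P gives 3>0]
(B,R,Z): not NE [P3→Y gives 6>1]
(C,P,X): not NE [P2→Q gives 7>5; P3→Z gives 9>2]
(C,P,Y): not NE [P3→Z gives 9>1]
(C,P,Z): not NE [P1→B gives 5>1]
(C,Q,X): NE
(C,Q,Y): not NE [P3→X gives 9>1]
(C,Q,Z): not NE [P1→B gives 7>6; P3→X gives 9>5]
(C,R,X): not NE [P1→B gives 9>2; P2→Q gives 7>0; P3→Y gives 8>2]
(C,R,Y): not NE [P1→A gives 9>6; P2→Q gives 8>7]
(C,R,Z): not NE [P1→B gives 9>6; P2→Q gives 7>1; P3→Y gives 8>0]

Nash profiles: (C,Q,X)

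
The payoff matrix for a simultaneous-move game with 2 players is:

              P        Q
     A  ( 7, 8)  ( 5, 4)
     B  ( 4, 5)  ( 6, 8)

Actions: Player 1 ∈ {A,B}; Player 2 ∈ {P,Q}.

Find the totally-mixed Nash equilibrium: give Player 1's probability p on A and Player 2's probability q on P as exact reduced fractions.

P1 mixes 3/7 on A; P2 mixes 1/4 on P

P1 indiff ⇒ q·7+(1-q)·5 = q·4+(1-q)·6 ⇒ q(3) = (1-q)(1) ⇒ q = 1/4
P2 indiff ⇒ p·8+(1-p)·5 = p·4+(1-p)·8 ⇒ p(4) = (1-p)(3) ⇒ p = 3/7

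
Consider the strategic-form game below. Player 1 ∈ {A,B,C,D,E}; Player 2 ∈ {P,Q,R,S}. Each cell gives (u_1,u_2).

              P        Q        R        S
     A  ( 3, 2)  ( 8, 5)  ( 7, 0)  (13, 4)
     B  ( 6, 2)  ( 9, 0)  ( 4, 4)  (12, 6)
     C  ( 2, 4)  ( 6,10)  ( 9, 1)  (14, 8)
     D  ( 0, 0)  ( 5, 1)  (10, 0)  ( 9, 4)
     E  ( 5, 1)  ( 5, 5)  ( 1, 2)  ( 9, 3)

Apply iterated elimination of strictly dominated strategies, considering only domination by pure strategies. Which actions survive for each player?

Survivors P1:{A,B,C} P2:{Q,S}

P1 drop E (B beats it: P:6>5 Q:9>5 R:4>1 S:12>9)
P2 drop P (S beats it: A:4>2 B:6>2 C:8>4 D:4>0)
P2 drop R (S beats it: A:4>0 B:6>4 C:8>1 D:4>0)
P1 drop D (A beats it: Q:8>5 S:13>9)
P1→{A,B,C} P2→{Q,S}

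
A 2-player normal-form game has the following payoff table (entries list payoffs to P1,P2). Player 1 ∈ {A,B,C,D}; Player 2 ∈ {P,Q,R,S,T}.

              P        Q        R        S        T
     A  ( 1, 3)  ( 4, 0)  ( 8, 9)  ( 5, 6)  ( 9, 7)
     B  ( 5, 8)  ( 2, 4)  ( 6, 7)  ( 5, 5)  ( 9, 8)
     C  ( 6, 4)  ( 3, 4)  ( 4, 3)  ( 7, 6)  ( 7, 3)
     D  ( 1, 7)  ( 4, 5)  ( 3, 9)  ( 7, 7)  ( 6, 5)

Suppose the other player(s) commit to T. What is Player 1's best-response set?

u_1(A vs T) = 9
u_1(B vs T) = 9
u_1(C vs T) = 7
u_1(D vs T) = 6
max payoff 9 at {A,B}

argmax u_1 = {A,B}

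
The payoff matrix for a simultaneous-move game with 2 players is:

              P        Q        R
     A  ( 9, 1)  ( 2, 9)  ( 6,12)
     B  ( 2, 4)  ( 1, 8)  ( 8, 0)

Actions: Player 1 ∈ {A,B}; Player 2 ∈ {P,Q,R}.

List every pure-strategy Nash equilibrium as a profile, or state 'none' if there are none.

PSNE: ∅

(A,P): not NE [P2→R gives 12>1]
(A,Q): not NE [P2→R gives 12>9]
(A,R): not NE [P1→B gives 8>6]
(B,P): not NE [P1→A gives 9>2; P2→Q gives 8>4]
(B,Q): not NE [P1→A gives 2>1]
(B,R): not NE [P2→Q gives 8>0]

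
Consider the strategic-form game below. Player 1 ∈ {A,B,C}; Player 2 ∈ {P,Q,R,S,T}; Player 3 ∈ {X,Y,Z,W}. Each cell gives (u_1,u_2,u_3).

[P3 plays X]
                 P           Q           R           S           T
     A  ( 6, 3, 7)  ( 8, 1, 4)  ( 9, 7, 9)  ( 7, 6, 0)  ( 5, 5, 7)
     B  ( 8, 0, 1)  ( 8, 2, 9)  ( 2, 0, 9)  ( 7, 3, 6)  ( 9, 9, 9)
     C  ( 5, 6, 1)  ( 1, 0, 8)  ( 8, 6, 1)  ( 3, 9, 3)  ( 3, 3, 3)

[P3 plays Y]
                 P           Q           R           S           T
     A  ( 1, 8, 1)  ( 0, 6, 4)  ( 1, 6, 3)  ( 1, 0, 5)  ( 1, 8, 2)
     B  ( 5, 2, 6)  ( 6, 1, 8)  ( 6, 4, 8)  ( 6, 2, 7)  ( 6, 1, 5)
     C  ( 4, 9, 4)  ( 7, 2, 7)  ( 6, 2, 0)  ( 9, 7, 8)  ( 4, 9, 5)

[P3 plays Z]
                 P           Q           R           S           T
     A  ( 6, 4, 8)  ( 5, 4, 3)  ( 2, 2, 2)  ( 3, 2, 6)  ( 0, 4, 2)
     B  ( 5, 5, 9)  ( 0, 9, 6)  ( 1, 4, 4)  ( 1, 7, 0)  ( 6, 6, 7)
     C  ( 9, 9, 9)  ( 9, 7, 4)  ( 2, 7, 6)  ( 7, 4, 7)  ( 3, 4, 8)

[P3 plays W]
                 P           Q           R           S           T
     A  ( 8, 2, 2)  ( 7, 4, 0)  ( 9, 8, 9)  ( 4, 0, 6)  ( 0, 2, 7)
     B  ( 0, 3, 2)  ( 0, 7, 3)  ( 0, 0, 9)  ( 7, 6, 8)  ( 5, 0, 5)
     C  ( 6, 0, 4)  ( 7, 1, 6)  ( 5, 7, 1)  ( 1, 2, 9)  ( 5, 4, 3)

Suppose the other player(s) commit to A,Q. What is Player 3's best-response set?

u_3(X vs A,Q) = 4
u_3(Y vs A,Q) = 4
u_3(Z vs A,Q) = 3
u_3(W vs A,Q) = 0
max payoff 4 at {X,Y}

argmax u_3 = {X,Y}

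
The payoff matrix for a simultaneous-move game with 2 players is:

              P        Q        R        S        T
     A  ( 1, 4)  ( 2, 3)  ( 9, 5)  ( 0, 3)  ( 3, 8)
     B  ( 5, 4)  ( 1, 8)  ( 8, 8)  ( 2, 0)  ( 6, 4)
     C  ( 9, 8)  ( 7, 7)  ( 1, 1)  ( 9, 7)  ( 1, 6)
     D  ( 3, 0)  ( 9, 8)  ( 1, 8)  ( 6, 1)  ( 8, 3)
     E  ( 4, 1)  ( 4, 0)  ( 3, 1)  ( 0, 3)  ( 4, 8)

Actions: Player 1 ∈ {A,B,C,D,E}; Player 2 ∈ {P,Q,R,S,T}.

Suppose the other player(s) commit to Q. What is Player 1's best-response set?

BR_1 = {D}

u_1(A vs Q) = 2
u_1(B vs Q) = 1
u_1(C vs Q) = 7
u_1(D vs Q) = 9
u_1(E vs Q) = 4
max payoff 9 at {D}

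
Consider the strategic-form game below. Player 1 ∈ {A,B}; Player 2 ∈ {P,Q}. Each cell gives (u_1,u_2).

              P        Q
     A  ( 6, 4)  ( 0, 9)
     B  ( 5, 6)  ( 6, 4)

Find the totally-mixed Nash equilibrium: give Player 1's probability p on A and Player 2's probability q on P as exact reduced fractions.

P1 indiff ⇒ q·6+(1-q)·0 = q·5+(1-q)·6 ⇒ q(1) = (1-q)(6) ⇒ q = 6/7
P2 indiff ⇒ p·4+(1-p)·6 = p·9+(1-p)·4 ⇒ p(-5) = (1-p)(-2) ⇒ p = 2/7

(p,q) = (2/7, 6/7)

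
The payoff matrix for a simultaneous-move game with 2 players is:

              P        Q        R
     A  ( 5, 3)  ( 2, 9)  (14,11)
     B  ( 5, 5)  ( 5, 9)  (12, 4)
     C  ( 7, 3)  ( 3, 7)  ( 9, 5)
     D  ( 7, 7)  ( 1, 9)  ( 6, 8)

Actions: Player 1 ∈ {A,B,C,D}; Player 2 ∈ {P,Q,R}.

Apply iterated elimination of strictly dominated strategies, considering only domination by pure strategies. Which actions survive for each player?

P2 drop P (Q beats it: A:9>3 B:9>5 C:7>3 D:9>7)
P1 drop C (B beats it: Q:5>3 R:12>9)
P1 drop D (A beats it: Q:2>1 R:14>6)
P1→{A,B} P2→{Q,R}

Survivors P1:{A,B} P2:{Q,R}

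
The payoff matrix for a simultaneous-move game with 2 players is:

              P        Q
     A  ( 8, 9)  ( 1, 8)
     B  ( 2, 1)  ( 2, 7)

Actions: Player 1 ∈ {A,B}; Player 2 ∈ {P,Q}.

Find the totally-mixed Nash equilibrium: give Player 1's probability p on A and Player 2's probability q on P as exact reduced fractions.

P1 indiff ⇒ q·8+(1-q)·1 = q·2+(1-q)·2 ⇒ q(6) = (1-q)(1) ⇒ q = 1/7
P2 indiff ⇒ p·9+(1-p)·1 = p·8+(1-p)·7 ⇒ p(1) = (1-p)(6) ⇒ p = 6/7

P1 mixes 6/7 on A; P2 mixes 1/7 on P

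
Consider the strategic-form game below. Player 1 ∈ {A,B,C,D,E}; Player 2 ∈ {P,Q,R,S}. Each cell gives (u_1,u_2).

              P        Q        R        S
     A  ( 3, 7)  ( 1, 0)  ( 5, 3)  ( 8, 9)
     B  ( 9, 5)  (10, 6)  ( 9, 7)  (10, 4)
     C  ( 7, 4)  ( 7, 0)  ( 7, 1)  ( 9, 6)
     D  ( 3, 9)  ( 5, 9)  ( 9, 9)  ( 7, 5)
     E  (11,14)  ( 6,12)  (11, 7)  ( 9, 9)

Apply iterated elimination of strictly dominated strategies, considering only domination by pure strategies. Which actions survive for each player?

P1 drop A (B beats it: P:9>3 Q:10>1 R:9>5 S:10>8)
P1 drop C (B beats it: P:9>7 Q:10>7 R:9>7 S:10>9)
P1 drop D (E beats it: P:11>3 Q:6>5 R:11>9 S:9>7)
P2 drop S (P beats it: B:5>4 E:14>9)
P1→{B,E} P2→{P,Q,R}

Remaining: P1:{B,E} P2:{P,Q,R}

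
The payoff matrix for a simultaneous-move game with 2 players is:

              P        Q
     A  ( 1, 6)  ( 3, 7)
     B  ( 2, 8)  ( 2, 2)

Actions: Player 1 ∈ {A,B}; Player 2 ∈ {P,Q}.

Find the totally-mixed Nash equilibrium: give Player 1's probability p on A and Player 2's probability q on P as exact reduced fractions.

P1 indiff ⇒ q·1+(1-q)·3 = q·2+(1-q)·2 ⇒ q(-1) = (1-q)(-1) ⇒ q = 1/2
P2 indiff ⇒ p·6+(1-p)·8 = p·7+(1-p)·2 ⇒ p(-1) = (1-p)(-6) ⇒ p = 6/7

P1 mixes 6/7 on A; P2 mixes 1/2 on P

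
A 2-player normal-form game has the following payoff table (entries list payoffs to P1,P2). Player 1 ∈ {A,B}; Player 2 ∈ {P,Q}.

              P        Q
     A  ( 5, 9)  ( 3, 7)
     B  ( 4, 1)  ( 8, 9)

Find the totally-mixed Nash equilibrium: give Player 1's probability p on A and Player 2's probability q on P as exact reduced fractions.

P1 mixes 4/5 on A; P2 mixes 5/6 on P

P1 indiff ⇒ q·5+(1-q)·3 = q·4+(1-q)·8 ⇒ q(1) = (1-q)(5) ⇒ q = 5/6
P2 indiff ⇒ p·9+(1-p)·1 = p·7+(1-p)·9 ⇒ p(2) = (1-p)(8) ⇒ p = 4/5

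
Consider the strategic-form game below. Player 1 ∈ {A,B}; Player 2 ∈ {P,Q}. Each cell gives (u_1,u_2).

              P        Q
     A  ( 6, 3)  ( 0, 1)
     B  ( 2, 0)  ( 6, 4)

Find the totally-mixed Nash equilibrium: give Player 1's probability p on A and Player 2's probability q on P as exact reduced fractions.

P1 mixes 2/3 on A; P2 mixes 3/5 on P

P1 indiff ⇒ q·6+(1-q)·0 = q·2+(1-q)·6 ⇒ q(4) = (1-q)(6) ⇒ q = 3/5
P2 indiff ⇒ p·3+(1-p)·0 = p·1+(1-p)·4 ⇒ p(2) = (1-p)(4) ⇒ p = 2/3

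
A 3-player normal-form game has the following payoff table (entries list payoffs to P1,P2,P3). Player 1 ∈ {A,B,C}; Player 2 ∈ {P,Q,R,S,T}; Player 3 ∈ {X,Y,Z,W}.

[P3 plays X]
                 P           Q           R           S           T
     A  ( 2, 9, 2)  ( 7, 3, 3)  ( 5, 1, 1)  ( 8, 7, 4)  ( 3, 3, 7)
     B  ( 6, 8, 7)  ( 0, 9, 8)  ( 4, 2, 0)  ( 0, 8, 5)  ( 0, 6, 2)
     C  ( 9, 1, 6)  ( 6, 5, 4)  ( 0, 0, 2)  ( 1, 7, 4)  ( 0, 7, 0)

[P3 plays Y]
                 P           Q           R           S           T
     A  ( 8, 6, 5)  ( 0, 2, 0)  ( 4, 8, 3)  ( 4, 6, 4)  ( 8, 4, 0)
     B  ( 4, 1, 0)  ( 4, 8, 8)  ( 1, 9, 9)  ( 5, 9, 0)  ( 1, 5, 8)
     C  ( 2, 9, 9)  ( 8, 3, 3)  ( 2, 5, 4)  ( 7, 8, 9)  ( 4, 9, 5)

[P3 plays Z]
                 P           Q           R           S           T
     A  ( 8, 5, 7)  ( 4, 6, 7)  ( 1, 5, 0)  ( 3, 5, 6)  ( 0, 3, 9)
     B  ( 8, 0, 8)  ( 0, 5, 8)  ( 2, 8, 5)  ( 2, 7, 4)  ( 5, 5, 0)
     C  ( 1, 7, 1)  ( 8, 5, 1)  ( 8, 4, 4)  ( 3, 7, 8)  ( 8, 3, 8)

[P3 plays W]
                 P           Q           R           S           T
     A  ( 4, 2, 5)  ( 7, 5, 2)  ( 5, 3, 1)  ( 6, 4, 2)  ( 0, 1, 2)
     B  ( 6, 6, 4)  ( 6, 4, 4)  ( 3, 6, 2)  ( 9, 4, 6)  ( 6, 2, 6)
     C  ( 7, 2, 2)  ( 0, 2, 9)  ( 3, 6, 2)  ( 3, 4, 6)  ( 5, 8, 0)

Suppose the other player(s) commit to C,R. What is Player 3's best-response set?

argmax u_3 = {Y,Z}

u_3(X vs C,R) = 2
u_3(Y vs C,R) = 4
u_3(Z vs C,R) = 4
u_3(W vs C,R) = 2
max payoff 4 at {Y,Z}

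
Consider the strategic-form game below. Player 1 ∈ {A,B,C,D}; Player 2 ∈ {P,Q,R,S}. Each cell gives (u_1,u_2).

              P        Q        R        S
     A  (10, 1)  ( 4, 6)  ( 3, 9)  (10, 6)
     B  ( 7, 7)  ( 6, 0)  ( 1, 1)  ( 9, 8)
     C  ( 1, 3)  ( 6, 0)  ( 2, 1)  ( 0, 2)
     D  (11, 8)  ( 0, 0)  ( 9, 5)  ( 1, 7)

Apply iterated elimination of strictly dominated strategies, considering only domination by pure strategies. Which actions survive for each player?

Remaining: P1:{A,D} P2:{P,R,S}

P2 drop Q (R beats it: A:9>6 B:1>0 C:1>0 D:5>0)
P1 drop B (A beats it: P:10>7 R:3>1 S:10>9)
P1 drop C (A beats it: P:10>1 R:3>2 S:10>0)
P1→{A,D} P2→{P,R,S}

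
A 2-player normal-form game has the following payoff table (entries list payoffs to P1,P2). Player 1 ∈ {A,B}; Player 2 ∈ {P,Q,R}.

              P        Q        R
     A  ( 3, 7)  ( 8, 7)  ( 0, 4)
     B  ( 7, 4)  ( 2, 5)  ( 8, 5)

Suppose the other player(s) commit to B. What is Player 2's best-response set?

u_2(P vs B) = 4
u_2(Q vs B) = 5
u_2(R vs B) = 5
max payoff 5 at {Q,R}

BR_2 = {Q,R}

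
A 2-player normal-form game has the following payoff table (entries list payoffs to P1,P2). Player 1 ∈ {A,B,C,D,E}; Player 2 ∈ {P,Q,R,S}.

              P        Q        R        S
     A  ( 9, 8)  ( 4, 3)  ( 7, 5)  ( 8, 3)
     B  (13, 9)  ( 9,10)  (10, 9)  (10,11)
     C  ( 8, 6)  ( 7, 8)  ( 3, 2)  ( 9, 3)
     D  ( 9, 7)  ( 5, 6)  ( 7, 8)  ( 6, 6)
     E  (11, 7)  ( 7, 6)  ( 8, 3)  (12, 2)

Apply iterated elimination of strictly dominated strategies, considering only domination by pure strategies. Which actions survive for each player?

P1 drop A (B beats it: P:13>9 Q:9>4 R:10>7 S:10>8)
P1 drop C (B beats it: P:13>8 Q:9>7 R:10>3 S:10>9)
P1 drop D (B beats it: P:13>9 Q:9>5 R:10>7 S:10>6)
P2 drop R (Q beats it: B:10>9 E:6>3)
P1→{B,E} P2→{P,Q,S}

Survivors P1:{B,E} P2:{P,Q,S}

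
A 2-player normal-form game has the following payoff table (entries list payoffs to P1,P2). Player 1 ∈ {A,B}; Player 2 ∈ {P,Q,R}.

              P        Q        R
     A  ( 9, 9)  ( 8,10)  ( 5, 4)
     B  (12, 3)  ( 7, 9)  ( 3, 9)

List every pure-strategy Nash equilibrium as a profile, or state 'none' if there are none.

NE set: (A,Q)

(A,P): not NE [P1→B gives 12>9; P2→Q gives 10>9]
(A,Q): NE
(A,R): not NE [P2→Q gives 10>4]
(B,P): not NE [P2→R gives 9>3]
(B,Q): not NE [P1→A gives 8>7]
(B,R): not NE [P1→A gives 5>3]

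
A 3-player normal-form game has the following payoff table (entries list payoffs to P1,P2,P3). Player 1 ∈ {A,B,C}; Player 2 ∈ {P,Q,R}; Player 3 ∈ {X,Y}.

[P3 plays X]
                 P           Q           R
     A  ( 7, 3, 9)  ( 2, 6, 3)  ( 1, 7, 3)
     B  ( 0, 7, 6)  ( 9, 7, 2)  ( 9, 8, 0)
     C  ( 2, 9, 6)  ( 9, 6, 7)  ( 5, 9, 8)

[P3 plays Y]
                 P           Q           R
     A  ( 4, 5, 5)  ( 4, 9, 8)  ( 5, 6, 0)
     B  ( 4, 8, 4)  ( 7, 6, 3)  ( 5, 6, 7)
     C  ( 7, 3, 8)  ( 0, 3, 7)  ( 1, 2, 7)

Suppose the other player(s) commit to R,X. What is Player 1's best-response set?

P1 best: {B}

u_1(A vs R,X) = 1
u_1(B vs R,X) = 9
u_1(C vs R,X) = 5
max payoff 9 at {B}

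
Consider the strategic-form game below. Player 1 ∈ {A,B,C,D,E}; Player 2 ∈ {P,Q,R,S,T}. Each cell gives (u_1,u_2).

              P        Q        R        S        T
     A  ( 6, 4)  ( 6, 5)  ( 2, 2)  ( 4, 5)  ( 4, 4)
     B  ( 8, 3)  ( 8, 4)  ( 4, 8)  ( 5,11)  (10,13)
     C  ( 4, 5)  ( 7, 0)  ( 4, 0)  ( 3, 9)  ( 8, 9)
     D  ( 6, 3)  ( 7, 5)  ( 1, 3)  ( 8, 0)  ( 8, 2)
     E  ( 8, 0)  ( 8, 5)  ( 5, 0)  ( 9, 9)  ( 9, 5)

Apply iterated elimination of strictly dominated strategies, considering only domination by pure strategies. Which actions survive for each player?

IESDS → P1:{B,E} P2:{S,T}

P1 drop A (B beats it: P:8>6 Q:8>6 R:4>2 S:5>4 T:10>4)
P1 drop C (E beats it: P:8>4 Q:8>7 R:5>4 S:9>3 T:9>8)
P1 drop D (E beats it: P:8>6 Q:8>7 R:5>1 S:9>8 T:9>8)
P2 drop P (Q beats it: B:4>3 E:5>0)
P2 drop Q (S beats it: B:11>4 E:9>5)
P2 drop R (S beats it: B:11>8 E:9>0)
P1→{B,E} P2→{S,T}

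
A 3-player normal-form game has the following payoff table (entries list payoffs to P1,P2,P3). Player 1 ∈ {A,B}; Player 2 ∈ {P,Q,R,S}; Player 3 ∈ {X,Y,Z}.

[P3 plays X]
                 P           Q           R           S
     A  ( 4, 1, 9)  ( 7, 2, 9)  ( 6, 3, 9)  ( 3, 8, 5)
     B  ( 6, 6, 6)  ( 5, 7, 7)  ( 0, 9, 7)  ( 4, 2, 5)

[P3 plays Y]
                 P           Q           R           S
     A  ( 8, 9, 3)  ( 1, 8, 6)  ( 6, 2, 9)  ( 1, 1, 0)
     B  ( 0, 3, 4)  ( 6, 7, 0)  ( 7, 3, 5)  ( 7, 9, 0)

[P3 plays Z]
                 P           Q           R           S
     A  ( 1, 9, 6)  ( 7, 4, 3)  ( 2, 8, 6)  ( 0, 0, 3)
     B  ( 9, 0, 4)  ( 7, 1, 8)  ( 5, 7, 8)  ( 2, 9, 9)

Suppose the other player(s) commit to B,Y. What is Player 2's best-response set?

u_2(P vs B,Y) = 3
u_2(Q vs B,Y) = 7
u_2(R vs B,Y) = 3
u_2(S vs B,Y) = 9
max payoff 9 at {S}

P2 best: {S}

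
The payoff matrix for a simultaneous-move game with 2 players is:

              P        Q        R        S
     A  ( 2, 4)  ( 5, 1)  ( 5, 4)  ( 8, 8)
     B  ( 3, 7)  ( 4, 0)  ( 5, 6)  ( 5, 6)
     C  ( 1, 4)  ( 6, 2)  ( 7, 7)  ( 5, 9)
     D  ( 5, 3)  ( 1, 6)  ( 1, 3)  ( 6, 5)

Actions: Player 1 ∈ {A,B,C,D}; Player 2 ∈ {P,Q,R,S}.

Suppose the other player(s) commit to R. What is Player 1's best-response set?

P1 best: {C}

u_1(A vs R) = 5
u_1(B vs R) = 5
u_1(C vs R) = 7
u_1(D vs R) = 1
max payoff 7 at {C}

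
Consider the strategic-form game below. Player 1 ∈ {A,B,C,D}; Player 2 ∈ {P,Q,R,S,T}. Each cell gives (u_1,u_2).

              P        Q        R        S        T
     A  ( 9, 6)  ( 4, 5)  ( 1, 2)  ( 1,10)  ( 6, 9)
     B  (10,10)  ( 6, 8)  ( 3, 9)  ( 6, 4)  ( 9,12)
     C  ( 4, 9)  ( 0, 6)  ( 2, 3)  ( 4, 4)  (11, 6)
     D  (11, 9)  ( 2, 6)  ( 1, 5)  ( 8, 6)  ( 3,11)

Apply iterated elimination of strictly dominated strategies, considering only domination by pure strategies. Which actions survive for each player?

Remaining: P1:{B,C,D} P2:{P,T}

P1 drop A (B beats it: P:10>9 Q:6>4 R:3>1 S:6>1 T:9>6)
P2 drop Q (P beats it: B:10>8 C:9>6 D:9>6)
P2 drop R (P beats it: B:10>9 C:9>3 D:9>5)
P2 drop S (P beats it: B:10>4 C:9>4 D:9>6)
P1→{B,C,D} P2→{P,T}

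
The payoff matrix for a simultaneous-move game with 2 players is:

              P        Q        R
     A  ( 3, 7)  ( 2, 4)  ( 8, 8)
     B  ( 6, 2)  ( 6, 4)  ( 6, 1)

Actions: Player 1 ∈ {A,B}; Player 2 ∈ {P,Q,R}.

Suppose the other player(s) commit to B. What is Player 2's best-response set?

argmax u_2 = {Q}

u_2(P vs B) = 2
u_2(Q vs B) = 4
u_2(R vs B) = 1
max payoff 4 at {Q}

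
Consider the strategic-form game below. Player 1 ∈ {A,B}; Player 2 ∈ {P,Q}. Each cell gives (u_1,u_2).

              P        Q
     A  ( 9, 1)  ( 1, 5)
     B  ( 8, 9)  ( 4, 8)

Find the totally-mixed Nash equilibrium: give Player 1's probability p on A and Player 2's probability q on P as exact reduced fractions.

P1 mixes 1/5 on A; P2 mixes 3/4 on P

P1 indiff ⇒ q·9+(1-q)·1 = q·8+(1-q)·4 ⇒ q(1) = (1-q)(3) ⇒ q = 3/4
P2 indiff ⇒ p·1+(1-p)·9 = p·5+(1-p)·8 ⇒ p(-4) = (1-p)(-1) ⇒ p = 1/5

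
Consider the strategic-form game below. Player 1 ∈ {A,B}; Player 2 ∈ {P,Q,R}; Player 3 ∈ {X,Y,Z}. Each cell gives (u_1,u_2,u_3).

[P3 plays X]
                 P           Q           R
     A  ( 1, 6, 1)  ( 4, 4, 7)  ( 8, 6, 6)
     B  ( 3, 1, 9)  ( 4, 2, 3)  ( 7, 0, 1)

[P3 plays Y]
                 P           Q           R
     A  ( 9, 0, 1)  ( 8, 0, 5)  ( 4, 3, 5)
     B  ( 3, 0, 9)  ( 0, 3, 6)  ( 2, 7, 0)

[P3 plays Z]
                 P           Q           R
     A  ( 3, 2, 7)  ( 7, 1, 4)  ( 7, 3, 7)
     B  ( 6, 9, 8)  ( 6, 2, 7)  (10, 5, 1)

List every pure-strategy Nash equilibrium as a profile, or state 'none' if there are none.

(A,P,X): not NE [P1→B gives 3>1; P3→Z gives 7>1]
(A,P,Y): not NE [P2→R gives 3>0; P3→Z gives 7>1]
(A,P,Z): not NE [P1→B gives 6>3; P2→R gives 3>2]
(A,Q,X): not NE [P2→R gives 6>4]
(A,Q,Y): not NE [P2→R gives 3>0; P3→X gives 7>5]
(A,Q,Z): not NE [P2→R gives 3>1; P3→X gives 7>4]
(A,R,X): not NE [P3→Z gives 7>6]
(A,R,Y): not NE [P3→Z gives 7>5]
(A,R,Z): not NE [P1→B gives 10>7]
(B,P,X): not NE [P2→Q gives 2>1]
(B,P,Y): not NE [P1→A gives 9>3; P2→R gives 7>0]
(B,P,Z): not NE [P3→Y gives 9>8]
(B,Q,X): not NE [P3→Z gives 7>3]
(B,Q,Y): not NE [P1→A gives 8>0; P2→R gives 7>3; P3→Z gives 7>6]
(B,Q,Z): not NE [P1→A gives 7>6; P2→P gives 9>2]
(B,R,X): not NE [P1→A gives 8>7; P2→Q gives 2>0]
(B,R,Y): not NE [P1→A gives 4>2; P3→Z gives 1>0]
(B,R,Z): not NE [P2→P gives 9>5]

PSNE: ∅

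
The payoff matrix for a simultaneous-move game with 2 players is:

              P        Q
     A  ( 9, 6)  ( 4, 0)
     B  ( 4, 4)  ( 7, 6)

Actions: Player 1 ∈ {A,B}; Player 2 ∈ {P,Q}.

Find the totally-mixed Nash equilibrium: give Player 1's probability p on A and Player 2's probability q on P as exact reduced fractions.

P1 indiff ⇒ q·9+(1-q)·4 = q·4+(1-q)·7 ⇒ q(5) = (1-q)(3) ⇒ q = 3/8
P2 indiff ⇒ p·6+(1-p)·4 = p·0+(1-p)·6 ⇒ p(6) = (1-p)(2) ⇒ p = 1/4

p=1/4, q=3/8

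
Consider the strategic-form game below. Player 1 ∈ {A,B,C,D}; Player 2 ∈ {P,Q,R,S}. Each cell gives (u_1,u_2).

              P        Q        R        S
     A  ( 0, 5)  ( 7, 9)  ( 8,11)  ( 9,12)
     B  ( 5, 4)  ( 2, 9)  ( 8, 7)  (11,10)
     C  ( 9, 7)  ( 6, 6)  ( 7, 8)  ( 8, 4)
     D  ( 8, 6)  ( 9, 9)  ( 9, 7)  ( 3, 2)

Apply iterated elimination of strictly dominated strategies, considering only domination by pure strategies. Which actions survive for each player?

IESDS → P1:{A,B,D} P2:{Q,R,S}

P2 drop P (R beats it: A:11>5 B:7>4 C:8>7 D:7>6)
P1 drop C (A beats it: Q:7>6 R:8>7 S:9>8)
P1→{A,B,D} P2→{Q,R,S}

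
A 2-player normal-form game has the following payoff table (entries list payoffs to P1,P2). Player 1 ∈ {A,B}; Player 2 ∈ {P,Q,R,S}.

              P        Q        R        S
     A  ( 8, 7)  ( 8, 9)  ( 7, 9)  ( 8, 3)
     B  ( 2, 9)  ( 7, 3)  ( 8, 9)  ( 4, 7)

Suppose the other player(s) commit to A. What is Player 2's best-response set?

u_2(P vs A) = 7
u_2(Q vs A) = 9
u_2(R vs A) = 9
u_2(S vs A) = 3
max payoff 9 at {Q,R}

BR_2 = {Q,R}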